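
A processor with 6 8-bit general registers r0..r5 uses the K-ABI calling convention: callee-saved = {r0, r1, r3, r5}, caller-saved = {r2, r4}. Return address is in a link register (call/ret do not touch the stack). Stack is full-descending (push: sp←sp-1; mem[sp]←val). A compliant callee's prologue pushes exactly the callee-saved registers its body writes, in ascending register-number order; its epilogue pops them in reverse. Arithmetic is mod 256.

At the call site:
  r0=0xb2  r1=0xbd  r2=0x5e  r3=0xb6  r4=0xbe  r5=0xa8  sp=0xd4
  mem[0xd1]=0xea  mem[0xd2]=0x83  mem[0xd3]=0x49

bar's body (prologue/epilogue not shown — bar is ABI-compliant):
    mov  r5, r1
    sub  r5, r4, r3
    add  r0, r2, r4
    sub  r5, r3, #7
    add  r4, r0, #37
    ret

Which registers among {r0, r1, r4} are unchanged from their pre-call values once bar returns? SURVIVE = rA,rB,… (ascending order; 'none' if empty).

prologue: push r0 → mem[0xd3]=0xb2, sp=0xd3
prologue: push r5 → mem[0xd2]=0xa8, sp=0xd2
body[0] mov  r5, r1 → r5=0xbd
body[1] sub  r5, r4, r3 → r5=0x08
body[2] add  r0, r2, r4 → r0=0x1c
body[3] sub  r5, r3, #7 → r5=0xaf
body[4] add  r4, r0, #37 → r4=0x41
epilogue: pop r5=0xa8, sp=0xd3
epilogue: pop r0=0xb2, sp=0xd4
r0: callee-saved, written=True
r1: callee-saved, written=False
r4: caller-saved, written=True

SURVIVE = r0,r1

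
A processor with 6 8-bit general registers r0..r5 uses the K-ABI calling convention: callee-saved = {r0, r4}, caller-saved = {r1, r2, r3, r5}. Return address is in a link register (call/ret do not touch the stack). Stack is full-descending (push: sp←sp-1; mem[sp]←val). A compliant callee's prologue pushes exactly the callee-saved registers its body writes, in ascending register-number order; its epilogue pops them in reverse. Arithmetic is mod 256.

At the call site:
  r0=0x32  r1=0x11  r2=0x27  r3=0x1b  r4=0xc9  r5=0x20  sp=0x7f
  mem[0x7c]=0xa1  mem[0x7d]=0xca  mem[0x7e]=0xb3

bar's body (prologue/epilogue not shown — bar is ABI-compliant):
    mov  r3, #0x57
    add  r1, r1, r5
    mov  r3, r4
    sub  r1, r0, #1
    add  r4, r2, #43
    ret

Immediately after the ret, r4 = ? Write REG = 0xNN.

REG = 0xc9

prologue: push r4 → mem[0x7e]=0xc9, sp=0x7e
body[0] mov  r3, #0x57 → r3=0x57
body[1] add  r1, r1, r5 → r1=0x31
body[2] mov  r3, r4 → r3=0xc9
body[3] sub  r1, r0, #1 → r1=0x31
body[4] add  r4, r2, #43 → r4=0x52
epilogue: pop r4=0xc9, sp=0x7f
r4 is callee-saved → restored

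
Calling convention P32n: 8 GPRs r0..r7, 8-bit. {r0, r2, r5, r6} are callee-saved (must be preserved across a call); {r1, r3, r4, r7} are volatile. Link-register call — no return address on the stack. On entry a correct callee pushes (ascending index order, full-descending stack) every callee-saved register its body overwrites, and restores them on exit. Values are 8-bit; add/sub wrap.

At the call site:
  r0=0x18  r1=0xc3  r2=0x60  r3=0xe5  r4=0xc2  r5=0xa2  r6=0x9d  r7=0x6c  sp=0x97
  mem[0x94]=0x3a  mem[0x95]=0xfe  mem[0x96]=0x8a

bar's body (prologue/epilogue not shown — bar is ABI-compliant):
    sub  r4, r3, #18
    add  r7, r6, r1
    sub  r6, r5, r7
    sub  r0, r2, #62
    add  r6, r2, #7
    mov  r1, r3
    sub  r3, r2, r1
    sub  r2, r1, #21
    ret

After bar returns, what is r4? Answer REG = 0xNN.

REG = 0xd3

prologue: push r0 → mem[0x96]=0x18, sp=0x96
prologue: push r2 → mem[0x95]=0x60, sp=0x95
prologue: push r6 → mem[0x94]=0x9d, sp=0x94
body[0] sub  r4, r3, #18 → r4=0xd3
body[1] add  r7, r6, r1 → r7=0x60
body[2] sub  r6, r5, r7 → r6=0x42
body[3] sub  r0, r2, #62 → r0=0x22
body[4] add  r6, r2, #7 → r6=0x67
body[5] mov  r1, r3 → r1=0xe5
body[6] sub  r3, r2, r1 → r3=0x7b
body[7] sub  r2, r1, #21 → r2=0xd0
epilogue: pop r6=0x9d, sp=0x95
epilogue: pop r2=0x60, sp=0x96
epilogue: pop r0=0x18, sp=0x97
r4 is caller-saved → body value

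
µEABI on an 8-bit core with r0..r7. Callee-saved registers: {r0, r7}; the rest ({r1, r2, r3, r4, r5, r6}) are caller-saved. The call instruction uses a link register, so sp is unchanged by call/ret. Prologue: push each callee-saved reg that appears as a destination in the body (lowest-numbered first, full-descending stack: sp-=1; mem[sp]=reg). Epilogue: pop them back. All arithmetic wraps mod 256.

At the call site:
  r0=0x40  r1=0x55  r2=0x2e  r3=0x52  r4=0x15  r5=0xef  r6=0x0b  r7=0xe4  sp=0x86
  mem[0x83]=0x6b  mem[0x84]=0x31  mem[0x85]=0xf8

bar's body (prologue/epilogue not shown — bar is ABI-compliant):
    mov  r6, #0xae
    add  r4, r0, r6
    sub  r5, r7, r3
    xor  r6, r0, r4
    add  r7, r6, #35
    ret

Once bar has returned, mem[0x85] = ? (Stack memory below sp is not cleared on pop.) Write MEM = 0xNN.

prologue: push r7 → mem[0x85]=0xe4, sp=0x85
body[0] mov  r6, #0xae → r6=0xae
body[1] add  r4, r0, r6 → r4=0xee
body[2] sub  r5, r7, r3 → r5=0x92
body[3] xor  r6, r0, r4 → r6=0xae
body[4] add  r7, r6, #35 → r7=0xd1
epilogue: pop r7=0xe4, sp=0x86
prologue pushed ['r7'] at ['0x85']

MEM = 0xe4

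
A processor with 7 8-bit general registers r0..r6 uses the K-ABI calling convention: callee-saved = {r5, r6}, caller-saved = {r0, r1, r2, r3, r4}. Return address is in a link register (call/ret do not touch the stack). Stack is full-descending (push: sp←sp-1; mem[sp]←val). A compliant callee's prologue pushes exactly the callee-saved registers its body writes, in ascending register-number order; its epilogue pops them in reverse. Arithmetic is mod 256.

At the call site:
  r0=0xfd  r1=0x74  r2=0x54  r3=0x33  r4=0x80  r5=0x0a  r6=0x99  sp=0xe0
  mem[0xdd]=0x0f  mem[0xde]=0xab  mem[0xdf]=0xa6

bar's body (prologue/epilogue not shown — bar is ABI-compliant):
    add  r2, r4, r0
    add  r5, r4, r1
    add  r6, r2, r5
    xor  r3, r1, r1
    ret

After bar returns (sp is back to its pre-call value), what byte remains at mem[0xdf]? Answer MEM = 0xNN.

prologue: push r5 → mem[0xdf]=0x0a, sp=0xdf
prologue: push r6 → mem[0xde]=0x99, sp=0xde
body[0] add  r2, r4, r0 → r2=0x7d
body[1] add  r5, r4, r1 → r5=0xf4
body[2] add  r6, r2, r5 → r6=0x71
body[3] xor  r3, r1, r1 → r3=0x00
epilogue: pop r6=0x99, sp=0xdf
epilogue: pop r5=0x0a, sp=0xe0
prologue pushed ['r5', 'r6'] at ['0xdf', '0xde']

MEM = 0x0a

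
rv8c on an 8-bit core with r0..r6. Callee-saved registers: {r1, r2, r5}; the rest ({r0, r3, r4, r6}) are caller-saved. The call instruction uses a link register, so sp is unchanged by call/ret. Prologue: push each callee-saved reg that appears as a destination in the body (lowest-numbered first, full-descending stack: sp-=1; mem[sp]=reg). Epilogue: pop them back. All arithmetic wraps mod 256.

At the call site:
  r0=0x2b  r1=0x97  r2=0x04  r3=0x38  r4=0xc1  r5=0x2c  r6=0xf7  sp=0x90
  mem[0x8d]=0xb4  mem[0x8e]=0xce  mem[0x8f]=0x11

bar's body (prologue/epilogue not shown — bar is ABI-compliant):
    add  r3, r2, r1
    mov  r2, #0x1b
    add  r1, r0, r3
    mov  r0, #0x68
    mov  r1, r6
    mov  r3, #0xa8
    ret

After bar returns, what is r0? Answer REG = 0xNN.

REG = 0x68

prologue: push r1 → mem[0x8f]=0x97, sp=0x8f
prologue: push r2 → mem[0x8e]=0x04, sp=0x8e
body[0] add  r3, r2, r1 → r3=0x9b
body[1] mov  r2, #0x1b → r2=0x1b
body[2] add  r1, r0, r3 → r1=0xc6
body[3] mov  r0, #0x68 → r0=0x68
body[4] mov  r1, r6 → r1=0xf7
body[5] mov  r3, #0xa8 → r3=0xa8
epilogue: pop r2=0x04, sp=0x8f
epilogue: pop r1=0x97, sp=0x90
r0 is caller-saved → body value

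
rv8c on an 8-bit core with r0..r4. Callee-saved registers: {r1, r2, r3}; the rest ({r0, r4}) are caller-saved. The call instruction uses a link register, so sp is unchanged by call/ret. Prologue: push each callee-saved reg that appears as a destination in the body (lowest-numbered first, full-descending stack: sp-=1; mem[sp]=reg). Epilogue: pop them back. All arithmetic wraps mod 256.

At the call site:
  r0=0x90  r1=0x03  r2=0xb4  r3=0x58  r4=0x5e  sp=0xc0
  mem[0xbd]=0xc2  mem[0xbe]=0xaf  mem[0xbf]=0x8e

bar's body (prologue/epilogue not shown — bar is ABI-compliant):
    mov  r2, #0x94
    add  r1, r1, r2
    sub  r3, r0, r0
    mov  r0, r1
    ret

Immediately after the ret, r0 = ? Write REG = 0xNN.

prologue: push r1 → mem[0xbf]=0x03, sp=0xbf
prologue: push r2 → mem[0xbe]=0xb4, sp=0xbe
prologue: push r3 → mem[0xbd]=0x58, sp=0xbd
body[0] mov  r2, #0x94 → r2=0x94
body[1] add  r1, r1, r2 → r1=0x97
body[2] sub  r3, r0, r0 → r3=0x00
body[3] mov  r0, r1 → r0=0x97
epilogue: pop r3=0x58, sp=0xbe
epilogue: pop r2=0xb4, sp=0xbf
epilogue: pop r1=0x03, sp=0xc0
r0 is caller-saved → body value

REG = 0x97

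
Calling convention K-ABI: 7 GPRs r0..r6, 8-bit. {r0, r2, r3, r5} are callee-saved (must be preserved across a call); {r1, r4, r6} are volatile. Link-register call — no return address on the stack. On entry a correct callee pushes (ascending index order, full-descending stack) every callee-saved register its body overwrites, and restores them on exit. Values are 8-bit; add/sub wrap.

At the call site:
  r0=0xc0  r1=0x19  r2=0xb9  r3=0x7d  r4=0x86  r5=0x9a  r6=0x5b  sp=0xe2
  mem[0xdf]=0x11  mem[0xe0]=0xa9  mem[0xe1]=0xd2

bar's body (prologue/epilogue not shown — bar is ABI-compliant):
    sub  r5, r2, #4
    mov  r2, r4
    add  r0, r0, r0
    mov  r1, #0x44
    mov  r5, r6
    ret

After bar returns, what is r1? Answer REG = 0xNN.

prologue: push r0 -> mem[0xe1]=0xc0, sp=0xe1
prologue: push r2 -> mem[0xe0]=0xb9, sp=0xe0
prologue: push r5 -> mem[0xdf]=0x9a, sp=0xdf
body[0] sub  r5, r2, #4 -> r5=0xb5
body[1] mov  r2, r4 -> r2=0x86
body[2] add  r0, r0, r0 -> r0=0x80
body[3] mov  r1, #0x44 -> r1=0x44
body[4] mov  r5, r6 -> r5=0x5b
epilogue: pop r5=0x9a, sp=0xe0
epilogue: pop r2=0xb9, sp=0xe1
epilogue: pop r0=0xc0, sp=0xe2
r1 is caller-saved -> body value

REG = 0x44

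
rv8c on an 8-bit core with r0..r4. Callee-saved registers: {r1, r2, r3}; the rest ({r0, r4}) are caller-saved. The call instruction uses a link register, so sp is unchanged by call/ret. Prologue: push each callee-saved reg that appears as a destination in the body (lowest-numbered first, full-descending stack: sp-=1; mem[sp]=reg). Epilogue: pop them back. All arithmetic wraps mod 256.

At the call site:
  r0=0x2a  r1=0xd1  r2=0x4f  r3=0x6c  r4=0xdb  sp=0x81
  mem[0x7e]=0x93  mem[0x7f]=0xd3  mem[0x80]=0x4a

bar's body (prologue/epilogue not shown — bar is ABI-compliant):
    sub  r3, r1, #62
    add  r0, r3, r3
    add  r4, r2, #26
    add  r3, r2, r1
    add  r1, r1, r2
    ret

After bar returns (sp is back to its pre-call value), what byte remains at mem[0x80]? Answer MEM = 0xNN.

prologue: push r1 → mem[0x80]=0xd1, sp=0x80
prologue: push r3 → mem[0x7f]=0x6c, sp=0x7f
body[0] sub  r3, r1, #62 → r3=0x93
body[1] add  r0, r3, r3 → r0=0x26
body[2] add  r4, r2, #26 → r4=0x69
body[3] add  r3, r2, r1 → r3=0x20
body[4] add  r1, r1, r2 → r1=0x20
epilogue: pop r3=0x6c, sp=0x80
epilogue: pop r1=0xd1, sp=0x81
prologue pushed ['r1', 'r3'] at ['0x80', '0x7f']

MEM = 0xd1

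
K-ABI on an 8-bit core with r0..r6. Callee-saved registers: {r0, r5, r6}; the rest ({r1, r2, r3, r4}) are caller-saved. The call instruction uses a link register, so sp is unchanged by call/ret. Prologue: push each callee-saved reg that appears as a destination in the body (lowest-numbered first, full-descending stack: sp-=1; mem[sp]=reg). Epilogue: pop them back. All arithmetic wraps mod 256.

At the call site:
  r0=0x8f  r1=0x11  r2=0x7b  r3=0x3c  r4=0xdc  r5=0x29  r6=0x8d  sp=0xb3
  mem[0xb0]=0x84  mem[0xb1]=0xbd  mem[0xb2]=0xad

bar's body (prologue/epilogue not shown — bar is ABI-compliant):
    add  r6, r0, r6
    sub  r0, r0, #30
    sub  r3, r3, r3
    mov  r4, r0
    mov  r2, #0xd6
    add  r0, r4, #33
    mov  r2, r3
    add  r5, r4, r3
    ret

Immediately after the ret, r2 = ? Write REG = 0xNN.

REG = 0x00

prologue: push r0 -> mem[0xb2]=0x8f, sp=0xb2
prologue: push r5 -> mem[0xb1]=0x29, sp=0xb1
prologue: push r6 -> mem[0xb0]=0x8d, sp=0xb0
body[0] add  r6, r0, r6 -> r6=0x1c
body[1] sub  r0, r0, #30 -> r0=0x71
body[2] sub  r3, r3, r3 -> r3=0x00
body[3] mov  r4, r0 -> r4=0x71
body[4] mov  r2, #0xd6 -> r2=0xd6
body[5] add  r0, r4, #33 -> r0=0x92
body[6] mov  r2, r3 -> r2=0x00
body[7] add  r5, r4, r3 -> r5=0x71
epilogue: pop r6=0x8d, sp=0xb1
epilogue: pop r5=0x29, sp=0xb2
epilogue: pop r0=0x8f, sp=0xb3
r2 is caller-saved -> body value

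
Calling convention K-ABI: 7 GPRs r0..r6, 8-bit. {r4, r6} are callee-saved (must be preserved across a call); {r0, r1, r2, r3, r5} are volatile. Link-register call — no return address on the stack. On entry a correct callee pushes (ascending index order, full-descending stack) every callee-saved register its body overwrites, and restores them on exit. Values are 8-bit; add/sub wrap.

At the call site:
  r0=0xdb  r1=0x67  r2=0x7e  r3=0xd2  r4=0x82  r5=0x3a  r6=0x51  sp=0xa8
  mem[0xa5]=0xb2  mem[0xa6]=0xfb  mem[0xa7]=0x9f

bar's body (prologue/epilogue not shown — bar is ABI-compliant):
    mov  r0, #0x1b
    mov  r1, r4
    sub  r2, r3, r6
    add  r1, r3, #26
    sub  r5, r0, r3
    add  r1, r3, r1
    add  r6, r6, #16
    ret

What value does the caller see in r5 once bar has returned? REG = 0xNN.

REG = 0x49

prologue: push r6 → mem[0xa7]=0x51, sp=0xa7
body[0] mov  r0, #0x1b → r0=0x1b
body[1] mov  r1, r4 → r1=0x82
body[2] sub  r2, r3, r6 → r2=0x81
body[3] add  r1, r3, #26 → r1=0xec
body[4] sub  r5, r0, r3 → r5=0x49
body[5] add  r1, r3, r1 → r1=0xbe
body[6] add  r6, r6, #16 → r6=0x61
epilogue: pop r6=0x51, sp=0xa8
r5 is caller-saved → body value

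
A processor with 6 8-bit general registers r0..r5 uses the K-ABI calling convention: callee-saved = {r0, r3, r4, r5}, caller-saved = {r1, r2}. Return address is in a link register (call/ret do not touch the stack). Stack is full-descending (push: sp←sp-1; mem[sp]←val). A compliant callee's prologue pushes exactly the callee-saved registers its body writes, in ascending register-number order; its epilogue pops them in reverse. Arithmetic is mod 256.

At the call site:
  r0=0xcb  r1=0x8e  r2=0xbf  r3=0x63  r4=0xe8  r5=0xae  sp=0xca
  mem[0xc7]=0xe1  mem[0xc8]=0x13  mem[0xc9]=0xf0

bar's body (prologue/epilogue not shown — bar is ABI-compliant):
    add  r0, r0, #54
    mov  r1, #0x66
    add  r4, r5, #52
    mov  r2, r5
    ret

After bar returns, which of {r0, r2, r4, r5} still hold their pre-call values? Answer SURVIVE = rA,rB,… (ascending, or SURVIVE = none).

SURVIVE = r0,r4,r5

prologue: push r0 -> mem[0xc9]=0xcb, sp=0xc9
prologue: push r4 -> mem[0xc8]=0xe8, sp=0xc8
body[0] add  r0, r0, #54 -> r0=0x01
body[1] mov  r1, #0x66 -> r1=0x66
body[2] add  r4, r5, #52 -> r4=0xe2
body[3] mov  r2, r5 -> r2=0xae
epilogue: pop r4=0xe8, sp=0xc9
epilogue: pop r0=0xcb, sp=0xca
r0: callee-saved, written=True
r2: caller-saved, written=True
r4: callee-saved, written=True
r5: callee-saved, written=False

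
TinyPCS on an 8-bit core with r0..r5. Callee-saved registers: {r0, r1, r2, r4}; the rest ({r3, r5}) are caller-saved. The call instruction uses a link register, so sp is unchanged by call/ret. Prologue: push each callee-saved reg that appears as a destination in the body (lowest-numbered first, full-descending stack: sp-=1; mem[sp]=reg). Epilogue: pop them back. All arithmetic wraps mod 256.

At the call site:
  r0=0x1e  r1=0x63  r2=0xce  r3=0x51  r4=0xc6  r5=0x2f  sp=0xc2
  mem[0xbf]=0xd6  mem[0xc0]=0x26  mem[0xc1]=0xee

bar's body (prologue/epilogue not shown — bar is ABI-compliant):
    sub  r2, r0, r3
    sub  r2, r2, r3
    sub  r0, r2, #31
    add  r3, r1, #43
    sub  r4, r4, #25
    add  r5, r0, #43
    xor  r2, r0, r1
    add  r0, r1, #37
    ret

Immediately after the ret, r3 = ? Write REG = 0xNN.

prologue: push r0 -> mem[0xc1]=0x1e, sp=0xc1
prologue: push r2 -> mem[0xc0]=0xce, sp=0xc0
prologue: push r4 -> mem[0xbf]=0xc6, sp=0xbf
body[0] sub  r2, r0, r3 -> r2=0xcd
body[1] sub  r2, r2, r3 -> r2=0x7c
body[2] sub  r0, r2, #31 -> r0=0x5d
body[3] add  r3, r1, #43 -> r3=0x8e
body[4] sub  r4, r4, #25 -> r4=0xad
body[5] add  r5, r0, #43 -> r5=0x88
body[6] xor  r2, r0, r1 -> r2=0x3e
body[7] add  r0, r1, #37 -> r0=0x88
epilogue: pop r4=0xc6, sp=0xc0
epilogue: pop r2=0xce, sp=0xc1
epilogue: pop r0=0x1e, sp=0xc2
r3 is caller-saved -> body value

REG = 0x8e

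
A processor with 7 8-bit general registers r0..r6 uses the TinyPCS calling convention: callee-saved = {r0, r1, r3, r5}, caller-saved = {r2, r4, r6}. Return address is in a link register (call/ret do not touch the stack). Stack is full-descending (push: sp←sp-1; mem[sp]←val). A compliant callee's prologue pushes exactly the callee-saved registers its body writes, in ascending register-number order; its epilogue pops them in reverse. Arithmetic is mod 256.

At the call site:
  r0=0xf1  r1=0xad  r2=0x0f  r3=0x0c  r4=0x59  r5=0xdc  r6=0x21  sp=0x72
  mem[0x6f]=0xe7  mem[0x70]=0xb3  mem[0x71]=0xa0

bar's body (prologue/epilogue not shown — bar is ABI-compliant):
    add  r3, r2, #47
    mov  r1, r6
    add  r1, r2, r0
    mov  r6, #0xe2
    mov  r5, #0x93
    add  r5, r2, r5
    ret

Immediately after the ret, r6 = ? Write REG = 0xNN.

prologue: push r1 → mem[0x71]=0xad, sp=0x71
prologue: push r3 → mem[0x70]=0x0c, sp=0x70
prologue: push r5 → mem[0x6f]=0xdc, sp=0x6f
body[0] add  r3, r2, #47 → r3=0x3e
body[1] mov  r1, r6 → r1=0x21
body[2] add  r1, r2, r0 → r1=0x00
body[3] mov  r6, #0xe2 → r6=0xe2
body[4] mov  r5, #0x93 → r5=0x93
body[5] add  r5, r2, r5 → r5=0xa2
epilogue: pop r5=0xdc, sp=0x70
epilogue: pop r3=0x0c, sp=0x71
epilogue: pop r1=0xad, sp=0x72
r6 is caller-saved → body value

REG = 0xe2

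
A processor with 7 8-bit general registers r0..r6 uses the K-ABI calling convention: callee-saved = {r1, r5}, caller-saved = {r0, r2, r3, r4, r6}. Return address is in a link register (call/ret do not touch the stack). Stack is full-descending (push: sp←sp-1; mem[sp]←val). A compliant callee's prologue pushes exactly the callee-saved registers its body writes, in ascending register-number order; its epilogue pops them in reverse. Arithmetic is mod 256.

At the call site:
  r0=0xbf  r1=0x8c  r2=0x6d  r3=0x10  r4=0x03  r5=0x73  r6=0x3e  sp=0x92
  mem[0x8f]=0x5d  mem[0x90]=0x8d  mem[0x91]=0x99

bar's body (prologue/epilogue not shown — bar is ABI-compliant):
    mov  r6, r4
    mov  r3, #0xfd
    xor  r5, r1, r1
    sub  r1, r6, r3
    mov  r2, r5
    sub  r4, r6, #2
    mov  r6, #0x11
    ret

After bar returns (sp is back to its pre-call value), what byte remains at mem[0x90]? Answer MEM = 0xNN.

prologue: push r1 → mem[0x91]=0x8c, sp=0x91
prologue: push r5 → mem[0x90]=0x73, sp=0x90
body[0] mov  r6, r4 → r6=0x03
body[1] mov  r3, #0xfd → r3=0xfd
body[2] xor  r5, r1, r1 → r5=0x00
body[3] sub  r1, r6, r3 → r1=0x06
body[4] mov  r2, r5 → r2=0x00
body[5] sub  r4, r6, #2 → r4=0x01
body[6] mov  r6, #0x11 → r6=0x11
epilogue: pop r5=0x73, sp=0x91
epilogue: pop r1=0x8c, sp=0x92
prologue pushed ['r1', 'r5'] at ['0x91', '0x90']

MEM = 0x73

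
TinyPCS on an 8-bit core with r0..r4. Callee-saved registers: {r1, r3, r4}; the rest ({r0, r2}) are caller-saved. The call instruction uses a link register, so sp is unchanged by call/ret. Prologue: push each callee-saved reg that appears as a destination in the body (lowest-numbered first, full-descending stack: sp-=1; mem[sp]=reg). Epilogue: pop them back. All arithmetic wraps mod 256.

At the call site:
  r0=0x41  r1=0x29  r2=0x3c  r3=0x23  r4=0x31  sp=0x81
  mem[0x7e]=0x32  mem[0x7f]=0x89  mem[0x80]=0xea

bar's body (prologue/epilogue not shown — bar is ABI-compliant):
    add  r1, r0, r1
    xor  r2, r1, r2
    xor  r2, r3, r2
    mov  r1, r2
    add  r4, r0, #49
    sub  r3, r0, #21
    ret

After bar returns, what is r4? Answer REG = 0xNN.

prologue: push r1 -> mem[0x80]=0x29, sp=0x80
prologue: push r3 -> mem[0x7f]=0x23, sp=0x7f
prologue: push r4 -> mem[0x7e]=0x31, sp=0x7e
body[0] add  r1, r0, r1 -> r1=0x6a
body[1] xor  r2, r1, r2 -> r2=0x56
body[2] xor  r2, r3, r2 -> r2=0x75
body[3] mov  r1, r2 -> r1=0x75
body[4] add  r4, r0, #49 -> r4=0x72
body[5] sub  r3, r0, #21 -> r3=0x2c
epilogue: pop r4=0x31, sp=0x7f
epilogue: pop r3=0x23, sp=0x80
epilogue: pop r1=0x29, sp=0x81
r4 is callee-saved -> restored

REG = 0x31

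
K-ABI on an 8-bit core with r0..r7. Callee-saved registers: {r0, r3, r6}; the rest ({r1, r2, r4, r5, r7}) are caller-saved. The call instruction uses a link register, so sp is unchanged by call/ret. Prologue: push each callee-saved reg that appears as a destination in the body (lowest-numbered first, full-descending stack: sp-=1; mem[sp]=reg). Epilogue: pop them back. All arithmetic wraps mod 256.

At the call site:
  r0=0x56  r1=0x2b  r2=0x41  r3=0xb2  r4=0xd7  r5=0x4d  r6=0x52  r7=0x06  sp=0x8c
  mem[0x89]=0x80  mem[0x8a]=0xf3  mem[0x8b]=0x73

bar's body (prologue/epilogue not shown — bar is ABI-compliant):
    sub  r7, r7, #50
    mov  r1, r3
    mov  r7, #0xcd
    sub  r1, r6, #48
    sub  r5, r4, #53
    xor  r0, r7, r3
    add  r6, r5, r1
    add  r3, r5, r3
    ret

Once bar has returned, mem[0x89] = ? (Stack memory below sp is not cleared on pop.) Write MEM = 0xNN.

prologue: push r0 → mem[0x8b]=0x56, sp=0x8b
prologue: push r3 → mem[0x8a]=0xb2, sp=0x8a
prologue: push r6 → mem[0x89]=0x52, sp=0x89
body[0] sub  r7, r7, #50 → r7=0xd4
body[1] mov  r1, r3 → r1=0xb2
body[2] mov  r7, #0xcd → r7=0xcd
body[3] sub  r1, r6, #48 → r1=0x22
body[4] sub  r5, r4, #53 → r5=0xa2
body[5] xor  r0, r7, r3 → r0=0x7f
body[6] add  r6, r5, r1 → r6=0xc4
body[7] add  r3, r5, r3 → r3=0x54
epilogue: pop r6=0x52, sp=0x8a
epilogue: pop r3=0xb2, sp=0x8b
epilogue: pop r0=0x56, sp=0x8c
prologue pushed ['r0', 'r3', 'r6'] at ['0x8b', '0x8a', '0x89']

MEM = 0x52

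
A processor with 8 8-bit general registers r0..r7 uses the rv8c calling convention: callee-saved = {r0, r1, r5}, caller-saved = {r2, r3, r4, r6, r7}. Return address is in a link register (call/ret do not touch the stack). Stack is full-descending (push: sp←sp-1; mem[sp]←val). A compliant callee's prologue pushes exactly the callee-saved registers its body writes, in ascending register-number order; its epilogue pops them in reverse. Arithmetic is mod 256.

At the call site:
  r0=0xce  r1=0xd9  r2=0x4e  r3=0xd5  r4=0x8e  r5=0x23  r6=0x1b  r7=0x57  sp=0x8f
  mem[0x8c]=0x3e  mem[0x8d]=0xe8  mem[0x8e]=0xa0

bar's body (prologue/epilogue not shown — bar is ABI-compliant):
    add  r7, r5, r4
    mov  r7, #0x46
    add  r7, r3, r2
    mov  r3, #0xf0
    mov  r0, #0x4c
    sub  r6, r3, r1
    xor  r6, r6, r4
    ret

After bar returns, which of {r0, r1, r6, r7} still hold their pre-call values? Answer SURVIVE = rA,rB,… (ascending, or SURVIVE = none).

SURVIVE = r0,r1

prologue: push r0 -> mem[0x8e]=0xce, sp=0x8e
body[0] add  r7, r5, r4 -> r7=0xb1
body[1] mov  r7, #0x46 -> r7=0x46
body[2] add  r7, r3, r2 -> r7=0x23
body[3] mov  r3, #0xf0 -> r3=0xf0
body[4] mov  r0, #0x4c -> r0=0x4c
body[5] sub  r6, r3, r1 -> r6=0x17
body[6] xor  r6, r6, r4 -> r6=0x99
epilogue: pop r0=0xce, sp=0x8f
r0: callee-saved, written=True
r1: callee-saved, written=False
r6: caller-saved, written=True
r7: caller-saved, written=True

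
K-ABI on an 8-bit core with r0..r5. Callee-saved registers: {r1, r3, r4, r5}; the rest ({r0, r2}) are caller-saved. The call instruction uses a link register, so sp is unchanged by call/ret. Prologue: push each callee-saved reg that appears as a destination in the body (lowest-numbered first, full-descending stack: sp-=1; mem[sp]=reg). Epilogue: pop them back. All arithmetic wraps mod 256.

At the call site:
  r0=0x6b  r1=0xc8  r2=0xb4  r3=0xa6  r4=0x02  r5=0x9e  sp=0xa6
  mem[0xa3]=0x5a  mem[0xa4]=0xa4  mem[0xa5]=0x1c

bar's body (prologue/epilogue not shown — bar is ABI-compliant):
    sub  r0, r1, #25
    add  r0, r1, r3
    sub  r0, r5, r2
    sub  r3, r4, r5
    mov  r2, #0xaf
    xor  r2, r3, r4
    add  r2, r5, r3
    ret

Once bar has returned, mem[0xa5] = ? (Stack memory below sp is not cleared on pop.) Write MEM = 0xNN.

MEM = 0xa6

prologue: push r3 → mem[0xa5]=0xa6, sp=0xa5
body[0] sub  r0, r1, #25 → r0=0xaf
body[1] add  r0, r1, r3 → r0=0x6e
body[2] sub  r0, r5, r2 → r0=0xea
body[3] sub  r3, r4, r5 → r3=0x64
body[4] mov  r2, #0xaf → r2=0xaf
body[5] xor  r2, r3, r4 → r2=0x66
body[6] add  r2, r5, r3 → r2=0x02
epilogue: pop r3=0xa6, sp=0xa6
prologue pushed ['r3'] at ['0xa5']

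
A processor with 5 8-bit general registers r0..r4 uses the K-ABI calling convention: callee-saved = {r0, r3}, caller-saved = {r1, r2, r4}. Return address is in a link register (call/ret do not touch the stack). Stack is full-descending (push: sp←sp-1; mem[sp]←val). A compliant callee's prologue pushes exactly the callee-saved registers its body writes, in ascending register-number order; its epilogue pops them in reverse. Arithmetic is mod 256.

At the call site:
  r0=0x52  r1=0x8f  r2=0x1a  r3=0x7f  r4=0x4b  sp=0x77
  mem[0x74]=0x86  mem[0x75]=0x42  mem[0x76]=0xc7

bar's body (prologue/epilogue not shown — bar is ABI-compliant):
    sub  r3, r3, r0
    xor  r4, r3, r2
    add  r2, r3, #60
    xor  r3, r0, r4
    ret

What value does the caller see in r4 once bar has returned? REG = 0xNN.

prologue: push r3 -> mem[0x76]=0x7f, sp=0x76
body[0] sub  r3, r3, r0 -> r3=0x2d
body[1] xor  r4, r3, r2 -> r4=0x37
body[2] add  r2, r3, #60 -> r2=0x69
body[3] xor  r3, r0, r4 -> r3=0x65
epilogue: pop r3=0x7f, sp=0x77
r4 is caller-saved -> body value

REG = 0x37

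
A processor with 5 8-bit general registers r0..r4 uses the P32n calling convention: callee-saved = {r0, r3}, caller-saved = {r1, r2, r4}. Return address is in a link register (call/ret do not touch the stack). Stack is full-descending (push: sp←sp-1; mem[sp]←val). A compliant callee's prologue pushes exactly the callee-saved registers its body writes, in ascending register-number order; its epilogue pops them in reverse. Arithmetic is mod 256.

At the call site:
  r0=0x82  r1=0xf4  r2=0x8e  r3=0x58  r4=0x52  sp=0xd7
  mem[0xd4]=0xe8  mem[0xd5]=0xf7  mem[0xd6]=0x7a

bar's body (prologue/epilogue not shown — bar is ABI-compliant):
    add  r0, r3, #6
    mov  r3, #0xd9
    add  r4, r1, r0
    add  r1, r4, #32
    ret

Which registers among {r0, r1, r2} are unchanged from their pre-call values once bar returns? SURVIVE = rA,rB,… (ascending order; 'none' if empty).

prologue: push r0 -> mem[0xd6]=0x82, sp=0xd6
prologue: push r3 -> mem[0xd5]=0x58, sp=0xd5
body[0] add  r0, r3, #6 -> r0=0x5e
body[1] mov  r3, #0xd9 -> r3=0xd9
body[2] add  r4, r1, r0 -> r4=0x52
body[3] add  r1, r4, #32 -> r1=0x72
epilogue: pop r3=0x58, sp=0xd6
epilogue: pop r0=0x82, sp=0xd7
r0: callee-saved, written=True
r1: caller-saved, written=True
r2: caller-saved, written=False

SURVIVE = r0,r2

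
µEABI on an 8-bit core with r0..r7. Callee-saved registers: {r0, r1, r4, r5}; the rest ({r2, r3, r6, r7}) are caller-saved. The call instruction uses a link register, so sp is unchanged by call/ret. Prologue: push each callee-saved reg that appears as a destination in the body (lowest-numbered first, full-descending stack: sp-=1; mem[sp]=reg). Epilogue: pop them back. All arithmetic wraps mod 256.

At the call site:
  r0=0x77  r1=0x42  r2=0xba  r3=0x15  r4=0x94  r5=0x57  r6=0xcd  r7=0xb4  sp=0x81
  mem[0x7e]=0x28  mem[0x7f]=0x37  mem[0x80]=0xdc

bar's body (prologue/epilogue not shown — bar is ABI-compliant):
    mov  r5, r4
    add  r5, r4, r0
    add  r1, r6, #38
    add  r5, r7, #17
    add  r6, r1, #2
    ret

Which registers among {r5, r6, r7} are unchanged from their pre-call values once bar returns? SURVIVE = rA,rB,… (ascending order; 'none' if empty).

SURVIVE = r5,r7

prologue: push r1 -> mem[0x80]=0x42, sp=0x80
prologue: push r5 -> mem[0x7f]=0x57, sp=0x7f
body[0] mov  r5, r4 -> r5=0x94
body[1] add  r5, r4, r0 -> r5=0x0b
body[2] add  r1, r6, #38 -> r1=0xf3
body[3] add  r5, r7, #17 -> r5=0xc5
body[4] add  r6, r1, #2 -> r6=0xf5
epilogue: pop r5=0x57, sp=0x80
epilogue: pop r1=0x42, sp=0x81
r5: callee-saved, written=True
r6: caller-saved, written=True
r7: caller-saved, written=False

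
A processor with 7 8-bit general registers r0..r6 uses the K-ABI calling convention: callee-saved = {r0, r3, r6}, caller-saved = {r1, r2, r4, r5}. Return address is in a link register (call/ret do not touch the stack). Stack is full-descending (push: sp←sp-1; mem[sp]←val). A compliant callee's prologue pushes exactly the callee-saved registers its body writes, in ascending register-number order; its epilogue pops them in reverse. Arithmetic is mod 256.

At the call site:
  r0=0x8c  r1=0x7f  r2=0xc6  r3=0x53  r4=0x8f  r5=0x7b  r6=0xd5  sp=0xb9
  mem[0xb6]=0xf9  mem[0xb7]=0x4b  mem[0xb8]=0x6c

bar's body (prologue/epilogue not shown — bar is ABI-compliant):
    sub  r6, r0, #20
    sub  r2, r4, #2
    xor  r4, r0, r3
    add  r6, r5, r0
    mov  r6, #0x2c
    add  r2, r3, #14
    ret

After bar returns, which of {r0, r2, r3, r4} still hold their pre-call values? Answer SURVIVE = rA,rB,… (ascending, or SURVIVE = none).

prologue: push r6 -> mem[0xb8]=0xd5, sp=0xb8
body[0] sub  r6, r0, #20 -> r6=0x78
body[1] sub  r2, r4, #2 -> r2=0x8d
body[2] xor  r4, r0, r3 -> r4=0xdf
body[3] add  r6, r5, r0 -> r6=0x07
body[4] mov  r6, #0x2c -> r6=0x2c
body[5] add  r2, r3, #14 -> r2=0x61
epilogue: pop r6=0xd5, sp=0xb9
r0: callee-saved, written=False
r2: caller-saved, written=True
r3: callee-saved, written=False
r4: caller-saved, written=True

SURVIVE = r0,r3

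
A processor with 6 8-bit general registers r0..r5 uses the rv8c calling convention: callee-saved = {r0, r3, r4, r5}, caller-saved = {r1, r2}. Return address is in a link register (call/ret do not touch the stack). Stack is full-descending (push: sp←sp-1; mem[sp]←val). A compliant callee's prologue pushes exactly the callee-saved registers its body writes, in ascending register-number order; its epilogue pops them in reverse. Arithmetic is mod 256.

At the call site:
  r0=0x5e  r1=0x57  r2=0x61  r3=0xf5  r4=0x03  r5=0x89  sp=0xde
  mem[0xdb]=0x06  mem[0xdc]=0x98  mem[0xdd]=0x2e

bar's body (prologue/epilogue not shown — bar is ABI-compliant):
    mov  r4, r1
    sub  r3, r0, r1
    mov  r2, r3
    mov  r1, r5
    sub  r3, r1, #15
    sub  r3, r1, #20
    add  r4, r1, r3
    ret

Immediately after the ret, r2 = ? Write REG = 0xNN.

REG = 0x07

prologue: push r3 → mem[0xdd]=0xf5, sp=0xdd
prologue: push r4 → mem[0xdc]=0x03, sp=0xdc
body[0] mov  r4, r1 → r4=0x57
body[1] sub  r3, r0, r1 → r3=0x07
body[2] mov  r2, r3 → r2=0x07
body[3] mov  r1, r5 → r1=0x89
body[4] sub  r3, r1, #15 → r3=0x7a
body[5] sub  r3, r1, #20 → r3=0x75
body[6] add  r4, r1, r3 → r4=0xfe
epilogue: pop r4=0x03, sp=0xdd
epilogue: pop r3=0xf5, sp=0xde
r2 is caller-saved → body value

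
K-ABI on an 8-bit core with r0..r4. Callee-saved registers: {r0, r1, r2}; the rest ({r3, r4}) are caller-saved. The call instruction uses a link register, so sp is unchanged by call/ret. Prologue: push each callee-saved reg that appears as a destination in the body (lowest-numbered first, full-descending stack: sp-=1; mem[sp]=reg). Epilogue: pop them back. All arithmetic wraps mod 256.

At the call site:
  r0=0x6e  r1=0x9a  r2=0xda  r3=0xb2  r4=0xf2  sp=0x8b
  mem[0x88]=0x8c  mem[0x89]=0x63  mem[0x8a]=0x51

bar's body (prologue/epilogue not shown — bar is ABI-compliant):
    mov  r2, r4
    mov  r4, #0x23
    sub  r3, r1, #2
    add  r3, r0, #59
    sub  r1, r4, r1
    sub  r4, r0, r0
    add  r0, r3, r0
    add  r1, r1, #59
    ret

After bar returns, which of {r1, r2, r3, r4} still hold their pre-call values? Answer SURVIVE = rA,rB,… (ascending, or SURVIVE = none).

SURVIVE = r1,r2

prologue: push r0 → mem[0x8a]=0x6e, sp=0x8a
prologue: push r1 → mem[0x89]=0x9a, sp=0x89
prologue: push r2 → mem[0x88]=0xda, sp=0x88
body[0] mov  r2, r4 → r2=0xf2
body[1] mov  r4, #0x23 → r4=0x23
body[2] sub  r3, r1, #2 → r3=0x98
body[3] add  r3, r0, #59 → r3=0xa9
body[4] sub  r1, r4, r1 → r1=0x89
body[5] sub  r4, r0, r0 → r4=0x00
body[6] add  r0, r3, r0 → r0=0x17
body[7] add  r1, r1, #59 → r1=0xc4
epilogue: pop r2=0xda, sp=0x89
epilogue: pop r1=0x9a, sp=0x8a
epilogue: pop r0=0x6e, sp=0x8b
r1: callee-saved, written=True
r2: callee-saved, written=True
r3: caller-saved, written=True
r4: caller-saved, written=True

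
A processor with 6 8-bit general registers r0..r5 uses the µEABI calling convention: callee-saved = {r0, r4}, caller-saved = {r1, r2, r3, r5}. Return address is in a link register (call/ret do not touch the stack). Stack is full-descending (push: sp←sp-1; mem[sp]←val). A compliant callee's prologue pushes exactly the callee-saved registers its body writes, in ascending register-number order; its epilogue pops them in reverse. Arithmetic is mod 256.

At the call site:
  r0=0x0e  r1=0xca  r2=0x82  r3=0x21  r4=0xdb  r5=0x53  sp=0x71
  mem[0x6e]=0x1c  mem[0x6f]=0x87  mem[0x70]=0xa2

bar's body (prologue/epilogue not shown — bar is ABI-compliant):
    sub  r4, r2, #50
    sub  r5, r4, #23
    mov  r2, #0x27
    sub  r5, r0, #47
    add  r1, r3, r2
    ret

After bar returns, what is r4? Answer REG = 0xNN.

prologue: push r4 → mem[0x70]=0xdb, sp=0x70
body[0] sub  r4, r2, #50 → r4=0x50
body[1] sub  r5, r4, #23 → r5=0x39
body[2] mov  r2, #0x27 → r2=0x27
body[3] sub  r5, r0, #47 → r5=0xdf
body[4] add  r1, r3, r2 → r1=0x48
epilogue: pop r4=0xdb, sp=0x71
r4 is callee-saved → restored

REG = 0xdb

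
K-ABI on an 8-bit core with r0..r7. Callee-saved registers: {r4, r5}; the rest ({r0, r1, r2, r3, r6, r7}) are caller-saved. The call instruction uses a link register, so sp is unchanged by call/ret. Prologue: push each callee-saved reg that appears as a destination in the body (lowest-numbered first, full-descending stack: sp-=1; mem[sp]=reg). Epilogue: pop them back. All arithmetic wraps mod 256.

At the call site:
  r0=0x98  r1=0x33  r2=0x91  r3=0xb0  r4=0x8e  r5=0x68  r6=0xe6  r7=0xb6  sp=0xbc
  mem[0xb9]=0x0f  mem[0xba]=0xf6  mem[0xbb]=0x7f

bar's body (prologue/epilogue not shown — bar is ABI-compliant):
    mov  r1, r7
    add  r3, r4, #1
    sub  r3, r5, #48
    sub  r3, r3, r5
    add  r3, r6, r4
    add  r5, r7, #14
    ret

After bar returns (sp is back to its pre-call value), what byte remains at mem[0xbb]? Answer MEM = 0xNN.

MEM = 0x68

prologue: push r5 → mem[0xbb]=0x68, sp=0xbb
body[0] mov  r1, r7 → r1=0xb6
body[1] add  r3, r4, #1 → r3=0x8f
body[2] sub  r3, r5, #48 → r3=0x38
body[3] sub  r3, r3, r5 → r3=0xd0
body[4] add  r3, r6, r4 → r3=0x74
body[5] add  r5, r7, #14 → r5=0xc4
epilogue: pop r5=0x68, sp=0xbc
prologue pushed ['r5'] at ['0xbb']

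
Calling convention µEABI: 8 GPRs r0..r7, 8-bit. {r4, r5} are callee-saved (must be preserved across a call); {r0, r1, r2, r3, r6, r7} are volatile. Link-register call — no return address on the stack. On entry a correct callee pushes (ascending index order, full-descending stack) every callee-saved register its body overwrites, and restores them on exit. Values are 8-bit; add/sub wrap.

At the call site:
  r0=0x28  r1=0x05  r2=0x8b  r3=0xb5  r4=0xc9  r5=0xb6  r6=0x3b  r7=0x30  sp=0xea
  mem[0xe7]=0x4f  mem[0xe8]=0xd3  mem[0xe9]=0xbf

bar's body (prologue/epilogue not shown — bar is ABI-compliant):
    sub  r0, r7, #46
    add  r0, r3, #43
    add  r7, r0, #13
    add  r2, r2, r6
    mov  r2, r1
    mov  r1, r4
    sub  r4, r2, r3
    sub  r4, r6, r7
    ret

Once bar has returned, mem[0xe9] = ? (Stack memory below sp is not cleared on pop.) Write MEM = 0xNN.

MEM = 0xc9

prologue: push r4 -> mem[0xe9]=0xc9, sp=0xe9
body[0] sub  r0, r7, #46 -> r0=0x02
body[1] add  r0, r3, #43 -> r0=0xe0
body[2] add  r7, r0, #13 -> r7=0xed
body[3] add  r2, r2, r6 -> r2=0xc6
body[4] mov  r2, r1 -> r2=0x05
body[5] mov  r1, r4 -> r1=0xc9
body[6] sub  r4, r2, r3 -> r4=0x50
body[7] sub  r4, r6, r7 -> r4=0x4e
epilogue: pop r4=0xc9, sp=0xea
prologue pushed ['r4'] at ['0xe9']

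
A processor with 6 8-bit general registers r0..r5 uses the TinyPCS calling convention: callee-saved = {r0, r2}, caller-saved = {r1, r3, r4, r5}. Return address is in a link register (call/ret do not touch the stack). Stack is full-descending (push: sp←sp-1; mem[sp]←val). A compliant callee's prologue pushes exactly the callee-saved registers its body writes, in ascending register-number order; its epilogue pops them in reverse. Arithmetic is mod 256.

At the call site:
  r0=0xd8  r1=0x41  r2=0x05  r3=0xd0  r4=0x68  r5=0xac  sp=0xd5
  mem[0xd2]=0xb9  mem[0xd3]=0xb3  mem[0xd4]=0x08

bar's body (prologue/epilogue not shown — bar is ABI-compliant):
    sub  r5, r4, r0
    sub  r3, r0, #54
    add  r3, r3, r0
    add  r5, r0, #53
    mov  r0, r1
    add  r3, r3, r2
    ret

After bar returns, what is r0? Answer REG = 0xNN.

prologue: push r0 -> mem[0xd4]=0xd8, sp=0xd4
body[0] sub  r5, r4, r0 -> r5=0x90
body[1] sub  r3, r0, #54 -> r3=0xa2
body[2] add  r3, r3, r0 -> r3=0x7a
body[3] add  r5, r0, #53 -> r5=0x0d
body[4] mov  r0, r1 -> r0=0x41
body[5] add  r3, r3, r2 -> r3=0x7f
epilogue: pop r0=0xd8, sp=0xd5
r0 is callee-saved -> restored

REG = 0xd8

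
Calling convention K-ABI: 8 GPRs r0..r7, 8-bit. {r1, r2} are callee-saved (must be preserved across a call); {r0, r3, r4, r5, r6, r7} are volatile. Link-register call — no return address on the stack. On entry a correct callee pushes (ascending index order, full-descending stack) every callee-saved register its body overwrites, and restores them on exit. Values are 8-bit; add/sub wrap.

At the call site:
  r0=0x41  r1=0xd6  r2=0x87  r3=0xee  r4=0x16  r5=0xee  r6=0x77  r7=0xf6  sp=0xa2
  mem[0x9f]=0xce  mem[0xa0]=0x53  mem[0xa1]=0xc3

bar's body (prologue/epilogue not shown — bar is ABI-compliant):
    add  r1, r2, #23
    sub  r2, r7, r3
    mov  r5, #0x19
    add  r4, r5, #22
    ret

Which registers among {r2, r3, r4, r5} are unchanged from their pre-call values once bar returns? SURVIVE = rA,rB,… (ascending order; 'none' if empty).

prologue: push r1 → mem[0xa1]=0xd6, sp=0xa1
prologue: push r2 → mem[0xa0]=0x87, sp=0xa0
body[0] add  r1, r2, #23 → r1=0x9e
body[1] sub  r2, r7, r3 → r2=0x08
body[2] mov  r5, #0x19 → r5=0x19
body[3] add  r4, r5, #22 → r4=0x2f
epilogue: pop r2=0x87, sp=0xa1
epilogue: pop r1=0xd6, sp=0xa2
r2: callee-saved, written=True
r3: caller-saved, written=False
r4: caller-saved, written=True
r5: caller-saved, written=True

SURVIVE = r2,r3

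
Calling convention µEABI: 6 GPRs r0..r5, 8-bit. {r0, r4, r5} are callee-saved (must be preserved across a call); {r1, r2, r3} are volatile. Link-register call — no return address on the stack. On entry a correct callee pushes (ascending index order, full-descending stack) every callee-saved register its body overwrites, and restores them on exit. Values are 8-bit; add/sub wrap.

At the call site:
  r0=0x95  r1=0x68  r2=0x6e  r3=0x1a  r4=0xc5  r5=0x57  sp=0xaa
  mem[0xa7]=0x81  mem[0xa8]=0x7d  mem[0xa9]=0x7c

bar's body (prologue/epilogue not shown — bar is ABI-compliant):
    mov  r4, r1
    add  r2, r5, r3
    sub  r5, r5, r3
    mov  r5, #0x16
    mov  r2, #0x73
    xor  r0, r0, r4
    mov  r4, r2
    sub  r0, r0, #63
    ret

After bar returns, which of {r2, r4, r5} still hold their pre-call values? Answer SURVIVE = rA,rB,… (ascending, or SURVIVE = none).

prologue: push r0 → mem[0xa9]=0x95, sp=0xa9
prologue: push r4 → mem[0xa8]=0xc5, sp=0xa8
prologue: push r5 → mem[0xa7]=0x57, sp=0xa7
body[0] mov  r4, r1 → r4=0x68
body[1] add  r2, r5, r3 → r2=0x71
body[2] sub  r5, r5, r3 → r5=0x3d
body[3] mov  r5, #0x16 → r5=0x16
body[4] mov  r2, #0x73 → r2=0x73
body[5] xor  r0, r0, r4 → r0=0xfd
body[6] mov  r4, r2 → r4=0x73
body[7] sub  r0, r0, #63 → r0=0xbe
epilogue: pop r5=0x57, sp=0xa8
epilogue: pop r4=0xc5, sp=0xa9
epilogue: pop r0=0x95, sp=0xaa
r2: caller-saved, written=True
r4: callee-saved, written=True
r5: callee-saved, written=True

SURVIVE = r4,r5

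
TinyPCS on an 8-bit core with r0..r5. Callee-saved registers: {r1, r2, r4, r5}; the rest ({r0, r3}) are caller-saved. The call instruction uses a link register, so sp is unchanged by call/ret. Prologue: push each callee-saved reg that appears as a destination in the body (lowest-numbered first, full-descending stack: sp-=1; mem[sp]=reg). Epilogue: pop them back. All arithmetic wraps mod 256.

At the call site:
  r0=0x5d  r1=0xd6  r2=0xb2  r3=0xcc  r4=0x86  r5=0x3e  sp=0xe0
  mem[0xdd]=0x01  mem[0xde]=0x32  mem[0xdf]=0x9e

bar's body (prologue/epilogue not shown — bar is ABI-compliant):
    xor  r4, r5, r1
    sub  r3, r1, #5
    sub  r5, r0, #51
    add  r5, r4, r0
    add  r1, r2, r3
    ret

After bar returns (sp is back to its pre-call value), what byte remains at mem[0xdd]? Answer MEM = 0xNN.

MEM = 0x3e

prologue: push r1 → mem[0xdf]=0xd6, sp=0xdf
prologue: push r4 → mem[0xde]=0x86, sp=0xde
prologue: push r5 → mem[0xdd]=0x3e, sp=0xdd
body[0] xor  r4, r5, r1 → r4=0xe8
body[1] sub  r3, r1, #5 → r3=0xd1
body[2] sub  r5, r0, #51 → r5=0x2a
body[3] add  r5, r4, r0 → r5=0x45
body[4] add  r1, r2, r3 → r1=0x83
epilogue: pop r5=0x3e, sp=0xde
epilogue: pop r4=0x86, sp=0xdf
epilogue: pop r1=0xd6, sp=0xe0
prologue pushed ['r1', 'r4', 'r5'] at ['0xdf', '0xde', '0xdd']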